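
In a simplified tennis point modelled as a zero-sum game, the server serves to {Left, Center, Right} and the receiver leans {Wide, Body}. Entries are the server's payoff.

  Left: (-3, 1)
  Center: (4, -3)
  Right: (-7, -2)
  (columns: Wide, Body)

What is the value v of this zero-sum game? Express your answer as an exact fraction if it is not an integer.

-5/11

Row minima: Left → -3, Center → -3, Right → -7; maximin = -3.
Column maxima: Wide → 4, Body → 1; minimax = 1.
-3 ≠ 1, so there is no saddle point; optimal play is mixed.
Right is strictly dominated by Left, so the server never plays it.
On the remaining 2×2 (Left, Center vs Wide, Body):
Let the server play Left with probability p. Expected payoff against Wide: (-3)p + 4(1−p) = −7p + 4; against Body: 1p + (-3)(1−p) = 4p − 3.
Setting these equal: −7p + 4 = 4p − 3 ⇒ −11p = -7 ⇒ p = 7/11, and the value is (-7)·(7/11) + 4 = -5/11.
For the receiver: with q = P(Wide), equating Left's and Center's payoffs gives −4q + 1 = 7q − 3 ⇒ q = 4/11.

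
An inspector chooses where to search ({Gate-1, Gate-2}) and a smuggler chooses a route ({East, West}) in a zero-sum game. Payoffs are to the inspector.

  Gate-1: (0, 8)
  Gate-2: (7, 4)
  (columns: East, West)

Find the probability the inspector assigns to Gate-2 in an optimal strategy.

8/11

Row minima: Gate-1 → 0, Gate-2 → 4; maximin = 4.
Column maxima: East → 7, West → 8; minimax = 7.
4 ≠ 7, so there is no saddle point; optimal play is mixed.
Let the inspector play Gate-1 with probability p. Expected payoff against East: 0p + 7(1−p) = −7p + 7; against West: 8p + 4(1−p) = 4p + 4.
Setting these equal: −7p + 7 = 4p + 4 ⇒ −11p = -3 ⇒ p = 3/11, and the value is (-7)·(3/11) + 7 = 56/11.
For the smuggler: with q = P(East), equating Gate-1's and Gate-2's payoffs gives −8q + 8 = 3q + 4 ⇒ q = 4/11.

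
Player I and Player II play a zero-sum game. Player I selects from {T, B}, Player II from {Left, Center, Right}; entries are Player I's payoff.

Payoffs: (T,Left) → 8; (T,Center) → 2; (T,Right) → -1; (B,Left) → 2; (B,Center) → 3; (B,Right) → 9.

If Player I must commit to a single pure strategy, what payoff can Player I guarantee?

Row minima: T → -1, B → 2.
The best of these is 2.

2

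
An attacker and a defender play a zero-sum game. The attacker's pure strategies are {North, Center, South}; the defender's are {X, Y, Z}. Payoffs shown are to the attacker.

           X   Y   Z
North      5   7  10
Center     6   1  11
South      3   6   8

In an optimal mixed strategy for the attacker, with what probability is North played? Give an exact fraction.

5/7

Row minima: North → 5, Center → 1, South → 3; maximin = 5.
Column maxima: X → 6, Y → 7, Z → 11; minimax = 6.
5 ≠ 6, so there is no saddle point; optimal play is mixed.
South is strictly dominated by North, so the attacker never plays it.
Z is strictly dominated by X (it gives the attacker strictly more in every row), so the defender never plays it.
On the remaining 2×2 (North, Center vs X, Y):
Let the attacker play North with probability p. Expected payoff against X: 5p + 6(1−p) = −p + 6; against Y: 7p + 1(1−p) = 6p + 1.
Setting these equal: −p + 6 = 6p + 1 ⇒ −7p = -5 ⇒ p = 5/7, and the value is (-1)·(5/7) + 6 = 37/7.
For the defender: with q = P(X), equating North's and Center's payoffs gives −2q + 7 = 5q + 1 ⇒ q = 6/7.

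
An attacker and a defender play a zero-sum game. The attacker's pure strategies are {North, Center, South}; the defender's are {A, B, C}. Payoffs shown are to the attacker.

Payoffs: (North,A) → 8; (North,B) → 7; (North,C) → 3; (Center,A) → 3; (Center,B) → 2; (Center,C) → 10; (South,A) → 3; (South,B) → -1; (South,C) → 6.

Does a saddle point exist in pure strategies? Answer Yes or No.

No

Row minima: North → 3, Center → 2, South → -1; maximin = 3.
Column maxima: A → 8, B → 7, C → 10; minimax = 7.
3 ≠ 7, so no pure-strategy equilibrium exists.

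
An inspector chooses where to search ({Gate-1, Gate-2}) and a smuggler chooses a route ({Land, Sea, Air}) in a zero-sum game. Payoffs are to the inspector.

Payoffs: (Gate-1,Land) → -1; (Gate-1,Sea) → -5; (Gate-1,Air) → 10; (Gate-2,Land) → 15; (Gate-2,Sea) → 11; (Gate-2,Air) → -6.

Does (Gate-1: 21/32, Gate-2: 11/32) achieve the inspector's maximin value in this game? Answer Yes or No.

Against Land this mix gives (21/32)·(-1) + (11/32)·15 = 9/2.
Against Sea this mix gives (21/32)·(-5) + (11/32)·11 = 1/2.
Against Air this mix gives (21/32)·10 + (11/32)·(-6) = 9/2.
The smuggler will play Sea, holding the inspector to 1/2. Shifting weight toward the row that does better against Sea would raise this floor (the equalizing mix achieves 5/2 against both Sea and Air), so the proposed strategy is not optimal.

No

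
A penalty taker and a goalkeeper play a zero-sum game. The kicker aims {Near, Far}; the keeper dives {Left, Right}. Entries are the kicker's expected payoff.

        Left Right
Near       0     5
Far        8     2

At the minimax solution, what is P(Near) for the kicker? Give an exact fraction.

6/11

Row minima: Near → 0, Far → 2; maximin = 2.
Column maxima: Left → 8, Right → 5; minimax = 5.
2 ≠ 5, so there is no saddle point; optimal play is mixed.
Let the kicker play Near with probability p. Expected payoff against Left: 0p + 8(1−p) = −8p + 8; against Right: 5p + 2(1−p) = 3p + 2.
Setting these equal: −8p + 8 = 3p + 2 ⇒ −11p = -6 ⇒ p = 6/11, and the value is (-8)·(6/11) + 8 = 40/11.
For the keeper: with q = P(Left), equating Near's and Far's payoffs gives −5q + 5 = 6q + 2 ⇒ q = 3/11.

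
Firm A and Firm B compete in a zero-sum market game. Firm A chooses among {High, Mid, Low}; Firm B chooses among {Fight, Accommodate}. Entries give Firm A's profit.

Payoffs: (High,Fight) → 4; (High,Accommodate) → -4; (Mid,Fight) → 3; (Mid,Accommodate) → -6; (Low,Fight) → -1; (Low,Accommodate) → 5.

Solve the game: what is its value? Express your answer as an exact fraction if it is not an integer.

Row minima: High → -4, Mid → -6, Low → -1; maximin = -1.
Column maxima: Fight → 4, Accommodate → 5; minimax = 4.
-1 ≠ 4, so there is no saddle point; optimal play is mixed.
Mid is strictly dominated by High, so Firm A never plays it.
On the remaining 2×2 (High, Low vs Fight, Accommodate):
Let Firm A play High with probability p. Expected payoff against Fight: 4p + (-1)(1−p) = 5p − 1; against Accommodate: (-4)p + 5(1−p) = −9p + 5.
Setting these equal: 5p − 1 = −9p + 5 ⇒ 14p = 6 ⇒ p = 3/7, and the value is (5)·(3/7) − 1 = 8/7.
For Firm B: with q = P(Fight), equating High's and Low's payoffs gives 8q − 4 = −6q + 5 ⇒ q = 9/14.

8/7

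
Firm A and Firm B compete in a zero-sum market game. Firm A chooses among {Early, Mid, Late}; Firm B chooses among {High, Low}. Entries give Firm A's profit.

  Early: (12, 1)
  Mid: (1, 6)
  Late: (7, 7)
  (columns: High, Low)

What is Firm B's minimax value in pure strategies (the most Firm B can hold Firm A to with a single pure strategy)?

Column maxima: High → 12, Low → 7.
The smallest of these is 7.

7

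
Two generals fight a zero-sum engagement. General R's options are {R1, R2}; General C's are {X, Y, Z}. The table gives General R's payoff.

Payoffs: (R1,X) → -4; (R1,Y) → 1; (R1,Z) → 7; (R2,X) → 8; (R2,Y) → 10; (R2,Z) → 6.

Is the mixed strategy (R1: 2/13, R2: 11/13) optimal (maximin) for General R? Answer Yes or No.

Yes

Against X this mix gives (2/13)·(-4) + (11/13)·8 = 80/13.
Against Y this mix gives (2/13)·1 + (11/13)·10 = 112/13.
Against Z this mix gives (2/13)·7 + (11/13)·6 = 80/13.
All of General C's active replies (X, Z) yield 80/13, and no column does worse for General R. The mix makes General C indifferent and guarantees 80/13, so it is optimal.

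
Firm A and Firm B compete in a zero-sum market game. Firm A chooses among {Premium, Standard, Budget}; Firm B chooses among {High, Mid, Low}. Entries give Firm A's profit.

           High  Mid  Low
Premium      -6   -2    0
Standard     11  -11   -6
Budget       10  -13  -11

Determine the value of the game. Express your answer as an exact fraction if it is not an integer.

Row minima: Premium → -6, Standard → -11, Budget → -13; maximin = -6.
Column maxima: High → 11, Mid → -2, Low → 0; minimax = -2.
-6 ≠ -2, so there is no saddle point; optimal play is mixed.
Budget is strictly dominated by Standard, so Firm A never plays it.
Low is strictly dominated by Mid (it gives Firm A strictly more in every row), so Firm B never plays it.
On the remaining 2×2 (Premium, Standard vs High, Mid):
Let Firm A play Premium with probability p. Expected payoff against High: (-6)p + 11(1−p) = −17p + 11; against Mid: (-2)p + (-11)(1−p) = 9p − 11.
Setting these equal: −17p + 11 = 9p − 11 ⇒ −26p = -22 ⇒ p = 11/13, and the value is (-17)·(11/13) + 11 = -44/13.
For Firm B: with q = P(High), equating Premium's and Standard's payoffs gives −4q − 2 = 22q − 11 ⇒ q = 9/26.

-44/13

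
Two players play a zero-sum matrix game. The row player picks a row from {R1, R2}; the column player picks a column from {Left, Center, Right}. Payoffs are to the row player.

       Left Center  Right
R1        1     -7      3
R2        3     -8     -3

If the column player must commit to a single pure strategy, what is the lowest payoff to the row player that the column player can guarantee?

Column maxima: Left → 3, Center → -7, Right → 3.
The smallest of these is -7.

-7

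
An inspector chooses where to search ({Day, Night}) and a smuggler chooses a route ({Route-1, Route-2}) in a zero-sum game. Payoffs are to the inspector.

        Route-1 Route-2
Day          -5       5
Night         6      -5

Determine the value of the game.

Row minima: Day → -5, Night → -5; maximin = -5.
Column maxima: Route-1 → 6, Route-2 → 5; minimax = 5.
-5 ≠ 5, so there is no saddle point; optimal play is mixed.
Let the inspector play Day with probability p. Expected payoff against Route-1: (-5)p + 6(1−p) = −11p + 6; against Route-2: 5p + (-5)(1−p) = 10p − 5.
Setting these equal: −11p + 6 = 10p − 5 ⇒ −21p = -11 ⇒ p = 11/21, and the value is (-11)·(11/21) + 6 = 5/21.
For the smuggler: with q = P(Route-1), equating Day's and Night's payoffs gives −10q + 5 = 11q − 5 ⇒ q = 10/21.

5/21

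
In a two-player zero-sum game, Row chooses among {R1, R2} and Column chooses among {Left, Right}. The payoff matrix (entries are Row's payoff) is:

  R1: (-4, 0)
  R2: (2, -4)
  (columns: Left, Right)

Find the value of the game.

Row minima: R1 → -4, R2 → -4; maximin = -4.
Column maxima: Left → 2, Right → 0; minimax = 0.
-4 ≠ 0, so there is no saddle point; optimal play is mixed.
Let Row play R1 with probability p. Expected payoff against Left: (-4)p + 2(1−p) = −6p + 2; against Right: 0p + (-4)(1−p) = 4p − 4.
Setting these equal: −6p + 2 = 4p − 4 ⇒ −10p = -6 ⇒ p = 3/5, and the value is (-6)·(3/5) + 2 = -8/5.
For Column: with q = P(Left), equating R1's and R2's payoffs gives −4q = 6q − 4 ⇒ q = 2/5.

-8/5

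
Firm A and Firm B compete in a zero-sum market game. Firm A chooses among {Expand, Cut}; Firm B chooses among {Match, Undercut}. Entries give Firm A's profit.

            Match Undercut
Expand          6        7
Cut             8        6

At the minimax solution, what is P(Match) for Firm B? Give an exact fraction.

1/3

Row minima: Expand → 6, Cut → 6; maximin = 6.
Column maxima: Match → 8, Undercut → 7; minimax = 7.
6 ≠ 7, so there is no saddle point; optimal play is mixed.
Let Firm A play Expand with probability p. Expected payoff against Match: 6p + 8(1−p) = −2p + 8; against Undercut: 7p + 6(1−p) = p + 6.
Setting these equal: −2p + 8 = p + 6 ⇒ −3p = -2 ⇒ p = 2/3, and the value is (-2)·(2/3) + 8 = 20/3.
For Firm B: with q = P(Match), equating Expand's and Cut's payoffs gives −q + 7 = 2q + 6 ⇒ q = 1/3.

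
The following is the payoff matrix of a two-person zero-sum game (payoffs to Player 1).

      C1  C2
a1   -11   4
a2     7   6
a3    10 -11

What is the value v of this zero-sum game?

Row minima: a1 → -11, a2 → 6, a3 → -11; maximin = 6.
Column maxima: C1 → 10, C2 → 6; minimax = 6.
Since maximin = minimax = 6, there is a saddle point and the value is 6.

6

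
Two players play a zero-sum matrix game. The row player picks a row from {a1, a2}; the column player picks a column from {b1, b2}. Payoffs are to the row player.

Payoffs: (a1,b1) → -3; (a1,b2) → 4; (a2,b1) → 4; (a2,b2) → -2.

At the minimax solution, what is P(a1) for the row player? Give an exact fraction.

Row minima: a1 → -3, a2 → -2; maximin = -2.
Column maxima: b1 → 4, b2 → 4; minimax = 4.
-2 ≠ 4, so there is no saddle point; optimal play is mixed.
Let the row player play a1 with probability p. Expected payoff against b1: (-3)p + 4(1−p) = −7p + 4; against b2: 4p + (-2)(1−p) = 6p − 2.
Setting these equal: −7p + 4 = 6p − 2 ⇒ −13p = -6 ⇒ p = 6/13, and the value is (-7)·(6/13) + 4 = 10/13.
For the column player: with q = P(b1), equating a1's and a2's payoffs gives −7q + 4 = 6q − 2 ⇒ q = 6/13.

6/13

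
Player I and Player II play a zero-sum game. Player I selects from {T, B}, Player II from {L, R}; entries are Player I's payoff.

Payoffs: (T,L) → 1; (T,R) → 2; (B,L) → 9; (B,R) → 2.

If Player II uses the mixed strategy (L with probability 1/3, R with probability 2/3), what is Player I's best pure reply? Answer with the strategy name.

Expected payoff of T: (1/3)·1 + (2/3)·2 = 5/3.
Expected payoff of B: (1/3)·9 + (2/3)·2 = 13/3.
The largest is 13/3, so Player I's best response is B.

B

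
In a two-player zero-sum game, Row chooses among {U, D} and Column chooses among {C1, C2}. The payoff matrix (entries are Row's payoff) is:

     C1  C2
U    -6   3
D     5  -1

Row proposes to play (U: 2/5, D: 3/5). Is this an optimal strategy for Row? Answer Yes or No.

Against C1 this mix gives (2/5)·(-6) + (3/5)·5 = 3/5.
Against C2 this mix gives (2/5)·3 + (3/5)·(-1) = 3/5.
All of Column's active replies (C1, C2) yield 3/5, and no column does worse for Row. The mix makes Column indifferent and guarantees 3/5, so it is optimal.

Yes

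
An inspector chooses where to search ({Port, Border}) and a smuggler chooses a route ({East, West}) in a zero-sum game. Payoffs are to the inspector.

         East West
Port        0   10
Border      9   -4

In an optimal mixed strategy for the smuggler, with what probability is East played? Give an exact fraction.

14/23

Row minima: Port → 0, Border → -4; maximin = 0.
Column maxima: East → 9, West → 10; minimax = 9.
0 ≠ 9, so there is no saddle point; optimal play is mixed.
Let the inspector play Port with probability p. Expected payoff against East: 0p + 9(1−p) = −9p + 9; against West: 10p + (-4)(1−p) = 14p − 4.
Setting these equal: −9p + 9 = 14p − 4 ⇒ −23p = -13 ⇒ p = 13/23, and the value is (-9)·(13/23) + 9 = 90/23.
For the smuggler: with q = P(East), equating Port's and Border's payoffs gives −10q + 10 = 13q − 4 ⇒ q = 14/23.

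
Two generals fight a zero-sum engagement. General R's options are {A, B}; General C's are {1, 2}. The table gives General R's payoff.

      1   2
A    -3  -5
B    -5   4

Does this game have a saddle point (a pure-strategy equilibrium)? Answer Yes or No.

Row minima: A → -5, B → -5; maximin = -5.
Column maxima: 1 → -3, 2 → 4; minimax = -3.
-5 ≠ -3, so no pure-strategy equilibrium exists.

No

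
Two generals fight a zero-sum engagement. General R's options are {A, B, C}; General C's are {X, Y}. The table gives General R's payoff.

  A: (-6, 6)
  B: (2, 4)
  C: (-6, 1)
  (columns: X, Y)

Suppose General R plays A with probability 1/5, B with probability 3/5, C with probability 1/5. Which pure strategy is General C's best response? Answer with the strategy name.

X

If General C plays X, General R's expected payoff is (1/5)·(-6) + (3/5)·2 + (1/5)·(-6) = -6/5.
If General C plays Y, General R's expected payoff is (1/5)·6 + (3/5)·4 + (1/5)·1 = 19/5.
General C minimizes General R's payoff; the smallest is -6/5, so the best response is X.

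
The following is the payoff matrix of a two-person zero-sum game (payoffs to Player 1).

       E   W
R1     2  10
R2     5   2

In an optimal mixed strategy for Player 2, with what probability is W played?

Row minima: R1 → 2, R2 → 2; maximin = 2.
Column maxima: E → 5, W → 10; minimax = 5.
2 ≠ 5, so there is no saddle point; optimal play is mixed.
Let Player 1 play R1 with probability p. Expected payoff against E: 2p + 5(1−p) = −3p + 5; against W: 10p + 2(1−p) = 8p + 2.
Setting these equal: −3p + 5 = 8p + 2 ⇒ −11p = -3 ⇒ p = 3/11, and the value is (-3)·(3/11) + 5 = 46/11.
For Player 2: with q = P(E), equating R1's and R2's payoffs gives −8q + 10 = 3q + 2 ⇒ q = 8/11.

3/11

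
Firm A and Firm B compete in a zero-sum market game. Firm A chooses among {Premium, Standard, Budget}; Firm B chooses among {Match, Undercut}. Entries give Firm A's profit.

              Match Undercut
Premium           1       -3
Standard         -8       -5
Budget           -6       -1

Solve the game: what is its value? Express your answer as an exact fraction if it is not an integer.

-19/9

Row minima: Premium → -3, Standard → -8, Budget → -6; maximin = -3.
Column maxima: Match → 1, Undercut → -1; minimax = -1.
-3 ≠ -1, so there is no saddle point; optimal play is mixed.
Standard is strictly dominated by Premium, so Firm A never plays it.
On the remaining 2×2 (Premium, Budget vs Match, Undercut):
Let Firm A play Premium with probability p. Expected payoff against Match: 1p + (-6)(1−p) = 7p − 6; against Undercut: (-3)p + (-1)(1−p) = −2p − 1.
Setting these equal: 7p − 6 = −2p − 1 ⇒ 9p = 5 ⇒ p = 5/9, and the value is (7)·(5/9) − 6 = -19/9.
For Firm B: with q = P(Match), equating Premium's and Budget's payoffs gives 4q − 3 = −5q − 1 ⇒ q = 2/9.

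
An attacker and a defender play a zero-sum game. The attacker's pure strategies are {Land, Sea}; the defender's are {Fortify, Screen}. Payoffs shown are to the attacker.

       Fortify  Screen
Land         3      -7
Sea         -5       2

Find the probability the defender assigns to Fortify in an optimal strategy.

Row minima: Land → -7, Sea → -5; maximin = -5.
Column maxima: Fortify → 3, Screen → 2; minimax = 2.
-5 ≠ 2, so there is no saddle point; optimal play is mixed.
Let the attacker play Land with probability p. Expected payoff against Fortify: 3p + (-5)(1−p) = 8p − 5; against Screen: (-7)p + 2(1−p) = −9p + 2.
Setting these equal: 8p − 5 = −9p + 2 ⇒ 17p = 7 ⇒ p = 7/17, and the value is (8)·(7/17) − 5 = -29/17.
For the defender: with q = P(Fortify), equating Land's and Sea's payoffs gives 10q − 7 = −7q + 2 ⇒ q = 9/17.

9/17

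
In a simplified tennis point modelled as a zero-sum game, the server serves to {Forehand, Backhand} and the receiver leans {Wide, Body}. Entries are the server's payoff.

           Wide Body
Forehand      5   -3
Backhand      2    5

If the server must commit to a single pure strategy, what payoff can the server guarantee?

2

Row minima: Forehand → -3, Backhand → 2.
The best of these is 2.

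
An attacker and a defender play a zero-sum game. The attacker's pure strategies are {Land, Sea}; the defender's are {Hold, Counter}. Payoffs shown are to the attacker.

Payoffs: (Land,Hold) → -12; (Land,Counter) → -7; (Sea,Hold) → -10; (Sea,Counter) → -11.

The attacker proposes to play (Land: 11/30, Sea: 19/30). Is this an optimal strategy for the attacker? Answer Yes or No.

No

Against Hold this mix gives (11/30)·(-12) + (19/30)·(-10) = -161/15.
Against Counter this mix gives (11/30)·(-7) + (19/30)·(-11) = -143/15.
The defender will play Hold, holding the attacker to -161/15. Shifting weight toward the row that does better against Hold would raise this floor (the equalizing mix achieves -31/3 against both Hold and Counter), so the proposed strategy is not optimal.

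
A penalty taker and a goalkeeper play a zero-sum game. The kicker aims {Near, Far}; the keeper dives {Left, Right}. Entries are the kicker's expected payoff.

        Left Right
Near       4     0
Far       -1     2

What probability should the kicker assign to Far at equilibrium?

4/7

Row minima: Near → 0, Far → -1; maximin = 0.
Column maxima: Left → 4, Right → 2; minimax = 2.
0 ≠ 2, so there is no saddle point; optimal play is mixed.
Let the kicker play Near with probability p. Expected payoff against Left: 4p + (-1)(1−p) = 5p − 1; against Right: 0p + 2(1−p) = −2p + 2.
Setting these equal: 5p − 1 = −2p + 2 ⇒ 7p = 3 ⇒ p = 3/7, and the value is (5)·(3/7) − 1 = 8/7.
For the keeper: with q = P(Left), equating Near's and Far's payoffs gives 4q = −3q + 2 ⇒ q = 2/7.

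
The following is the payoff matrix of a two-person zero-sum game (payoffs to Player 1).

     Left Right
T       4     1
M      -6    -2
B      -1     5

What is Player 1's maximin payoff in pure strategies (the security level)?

1

Row minima: T → 1, M → -6, B → -1.
The best of these is 1.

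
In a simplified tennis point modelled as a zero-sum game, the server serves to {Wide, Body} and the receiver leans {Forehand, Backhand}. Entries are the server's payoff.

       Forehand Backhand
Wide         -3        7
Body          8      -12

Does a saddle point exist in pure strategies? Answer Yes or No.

Row minima: Wide → -3, Body → -12; maximin = -3.
Column maxima: Forehand → 8, Backhand → 7; minimax = 7.
-3 ≠ 7, so no pure-strategy equilibrium exists.

No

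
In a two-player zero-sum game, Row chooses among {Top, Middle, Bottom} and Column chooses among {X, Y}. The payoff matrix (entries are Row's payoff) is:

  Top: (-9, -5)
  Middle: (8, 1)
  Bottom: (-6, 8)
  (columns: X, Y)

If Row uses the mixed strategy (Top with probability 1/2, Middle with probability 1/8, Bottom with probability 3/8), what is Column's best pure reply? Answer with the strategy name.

If Column plays X, Row's expected payoff is (1/2)·(-9) + (1/8)·8 + (3/8)·(-6) = -23/4.
If Column plays Y, Row's expected payoff is (1/2)·(-5) + (1/8)·1 + (3/8)·8 = 5/8.
Column minimizes Row's payoff; the smallest is -23/4, so the best response is X.

X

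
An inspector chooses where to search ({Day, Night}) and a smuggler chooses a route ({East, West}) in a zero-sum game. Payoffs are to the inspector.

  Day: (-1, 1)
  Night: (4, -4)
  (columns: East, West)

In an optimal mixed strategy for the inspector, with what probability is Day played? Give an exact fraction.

4/5

Row minima: Day → -1, Night → -4; maximin = -1.
Column maxima: East → 4, West → 1; minimax = 1.
-1 ≠ 1, so there is no saddle point; optimal play is mixed.
Let the inspector play Day with probability p. Expected payoff against East: (-1)p + 4(1−p) = −5p + 4; against West: 1p + (-4)(1−p) = 5p − 4.
Setting these equal: −5p + 4 = 5p − 4 ⇒ −10p = -8 ⇒ p = 4/5, and the value is (-5)·(4/5) + 4 = 0.
For the smuggler: with q = P(East), equating Day's and Night's payoffs gives −2q + 1 = 8q − 4 ⇒ q = 1/2.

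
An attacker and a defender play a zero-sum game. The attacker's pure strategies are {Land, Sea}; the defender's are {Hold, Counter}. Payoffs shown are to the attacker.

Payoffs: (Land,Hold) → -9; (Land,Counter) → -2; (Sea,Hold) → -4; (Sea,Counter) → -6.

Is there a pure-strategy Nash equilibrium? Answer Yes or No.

Row minima: Land → -9, Sea → -6; maximin = -6.
Column maxima: Hold → -4, Counter → -2; minimax = -4.
-6 ≠ -4, so no pure-strategy equilibrium exists.

No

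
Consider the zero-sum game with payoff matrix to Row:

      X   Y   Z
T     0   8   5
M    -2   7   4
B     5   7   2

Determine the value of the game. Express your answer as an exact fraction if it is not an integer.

Row minima: T → 0, M → -2, B → 2; maximin = 2.
Column maxima: X → 5, Y → 8, Z → 5; minimax = 5.
2 ≠ 5, so there is no saddle point; optimal play is mixed.
M is strictly dominated by T, so Row never plays it.
Y is strictly dominated by X (it gives Row strictly more in every row), so Column never plays it.
On the remaining 2×2 (T, B vs X, Z):
Let Row play T with probability p. Expected payoff against X: 0p + 5(1−p) = −5p + 5; against Z: 5p + 2(1−p) = 3p + 2.
Setting these equal: −5p + 5 = 3p + 2 ⇒ −8p = -3 ⇒ p = 3/8, and the value is (-5)·(3/8) + 5 = 25/8.
For Column: with q = P(X), equating T's and B's payoffs gives −5q + 5 = 3q + 2 ⇒ q = 3/8.

25/8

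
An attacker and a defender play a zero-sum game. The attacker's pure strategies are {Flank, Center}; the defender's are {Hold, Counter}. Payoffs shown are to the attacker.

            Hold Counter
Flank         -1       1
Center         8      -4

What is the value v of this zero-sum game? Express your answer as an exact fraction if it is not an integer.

Row minima: Flank → -1, Center → -4; maximin = -1.
Column maxima: Hold → 8, Counter → 1; minimax = 1.
-1 ≠ 1, so there is no saddle point; optimal play is mixed.
Let the attacker play Flank with probability p. Expected payoff against Hold: (-1)p + 8(1−p) = −9p + 8; against Counter: 1p + (-4)(1−p) = 5p − 4.
Setting these equal: −9p + 8 = 5p − 4 ⇒ −14p = -12 ⇒ p = 6/7, and the value is (-9)·(6/7) + 8 = 2/7.
For the defender: with q = P(Hold), equating Flank's and Center's payoffs gives −2q + 1 = 12q − 4 ⇒ q = 5/14.

2/7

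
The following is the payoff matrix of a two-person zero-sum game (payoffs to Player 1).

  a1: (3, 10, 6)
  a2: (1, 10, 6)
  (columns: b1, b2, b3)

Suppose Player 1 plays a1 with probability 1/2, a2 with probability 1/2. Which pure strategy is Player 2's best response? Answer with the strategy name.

If Player 2 plays b1, Player 1's expected payoff is (1/2)·3 + (1/2)·1 = 2.
If Player 2 plays b2, Player 1's expected payoff is (1/2)·10 + (1/2)·10 = 10.
If Player 2 plays b3, Player 1's expected payoff is (1/2)·6 + (1/2)·6 = 6.
Player 2 minimizes Player 1's payoff; the smallest is 2, so the best response is b1.

b1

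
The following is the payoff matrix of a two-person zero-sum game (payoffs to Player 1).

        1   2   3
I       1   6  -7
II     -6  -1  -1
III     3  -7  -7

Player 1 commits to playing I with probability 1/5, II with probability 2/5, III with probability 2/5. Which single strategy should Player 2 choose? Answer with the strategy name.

If Player 2 plays 1, Player 1's expected payoff is (1/5)·1 + (2/5)·(-6) + (2/5)·3 = -1.
If Player 2 plays 2, Player 1's expected payoff is (1/5)·6 + (2/5)·(-1) + (2/5)·(-7) = -2.
If Player 2 plays 3, Player 1's expected payoff is (1/5)·(-7) + (2/5)·(-1) + (2/5)·(-7) = -23/5.
Player 2 minimizes Player 1's payoff; the smallest is -23/5, so the best response is 3.

3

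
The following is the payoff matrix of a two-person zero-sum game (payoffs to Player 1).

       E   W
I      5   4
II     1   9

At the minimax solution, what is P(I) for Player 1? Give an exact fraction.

8/9

Row minima: I → 4, II → 1; maximin = 4.
Column maxima: E → 5, W → 9; minimax = 5.
4 ≠ 5, so there is no saddle point; optimal play is mixed.
Let Player 1 play I with probability p. Expected payoff against E: 5p + 1(1−p) = 4p + 1; against W: 4p + 9(1−p) = −5p + 9.
Setting these equal: 4p + 1 = −5p + 9 ⇒ 9p = 8 ⇒ p = 8/9, and the value is (4)·(8/9) + 1 = 41/9.
For Player 2: with q = P(E), equating I's and II's payoffs gives q + 4 = −8q + 9 ⇒ q = 5/9.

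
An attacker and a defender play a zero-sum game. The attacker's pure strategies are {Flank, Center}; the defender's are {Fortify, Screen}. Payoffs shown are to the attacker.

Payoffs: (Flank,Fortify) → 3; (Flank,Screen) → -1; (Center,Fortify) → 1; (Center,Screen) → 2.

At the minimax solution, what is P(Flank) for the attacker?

1/5

Row minima: Flank → -1, Center → 1; maximin = 1.
Column maxima: Fortify → 3, Screen → 2; minimax = 2.
1 ≠ 2, so there is no saddle point; optimal play is mixed.
Let the attacker play Flank with probability p. Expected payoff against Fortify: 3p + 1(1−p) = 2p + 1; against Screen: (-1)p + 2(1−p) = −3p + 2.
Setting these equal: 2p + 1 = −3p + 2 ⇒ 5p = 1 ⇒ p = 1/5, and the value is (2)·(1/5) + 1 = 7/5.
For the defender: with q = P(Fortify), equating Flank's and Center's payoffs gives 4q − 1 = −q + 2 ⇒ q = 3/5.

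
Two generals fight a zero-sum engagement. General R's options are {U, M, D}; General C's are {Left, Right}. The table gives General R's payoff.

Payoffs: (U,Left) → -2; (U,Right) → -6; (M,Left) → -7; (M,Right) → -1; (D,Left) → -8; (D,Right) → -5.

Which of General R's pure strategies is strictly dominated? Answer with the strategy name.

D

M gives a strictly higher payoff than D against every column: -7 > -8, -1 > -5.
So D is strictly dominated and General R never plays it.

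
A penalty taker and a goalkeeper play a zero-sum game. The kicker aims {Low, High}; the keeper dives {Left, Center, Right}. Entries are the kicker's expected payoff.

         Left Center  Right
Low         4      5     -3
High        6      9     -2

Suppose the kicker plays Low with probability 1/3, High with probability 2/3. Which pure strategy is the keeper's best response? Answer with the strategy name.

Right

If the keeper plays Left, the kicker's expected payoff is (1/3)·4 + (2/3)·6 = 16/3.
If the keeper plays Center, the kicker's expected payoff is (1/3)·5 + (2/3)·9 = 23/3.
If the keeper plays Right, the kicker's expected payoff is (1/3)·(-3) + (2/3)·(-2) = -7/3.
The keeper minimizes the kicker's payoff; the smallest is -7/3, so the best response is Right.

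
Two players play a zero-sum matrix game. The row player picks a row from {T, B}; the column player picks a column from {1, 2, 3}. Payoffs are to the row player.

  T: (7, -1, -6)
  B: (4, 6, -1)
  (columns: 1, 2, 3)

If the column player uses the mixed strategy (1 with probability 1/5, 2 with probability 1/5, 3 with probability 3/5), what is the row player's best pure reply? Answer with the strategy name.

B

Expected payoff of T: (1/5)·7 + (1/5)·(-1) + (3/5)·(-6) = -12/5.
Expected payoff of B: (1/5)·4 + (1/5)·6 + (3/5)·(-1) = 7/5.
The largest is 7/5, so the row player's best response is B.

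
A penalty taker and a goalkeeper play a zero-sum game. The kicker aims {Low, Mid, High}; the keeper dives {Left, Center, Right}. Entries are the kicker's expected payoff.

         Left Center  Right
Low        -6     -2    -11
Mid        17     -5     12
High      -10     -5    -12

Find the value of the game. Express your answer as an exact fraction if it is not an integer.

Row minima: Low → -11, Mid → -5, High → -12; maximin = -5.
Column maxima: Left → 17, Center → -2, Right → 12; minimax = -2.
-5 ≠ -2, so there is no saddle point; optimal play is mixed.
High is strictly dominated by Low, so the kicker never plays it.
Left is strictly dominated by Right (it gives the kicker strictly more in every row), so the keeper never plays it.
On the remaining 2×2 (Low, Mid vs Center, Right):
Let the kicker play Low with probability p. Expected payoff against Center: (-2)p + (-5)(1−p) = 3p − 5; against Right: (-11)p + 12(1−p) = −23p + 12.
Setting these equal: 3p − 5 = −23p + 12 ⇒ 26p = 17 ⇒ p = 17/26, and the value is (3)·(17/26) − 5 = -79/26.
For the keeper: with q = P(Center), equating Low's and Mid's payoffs gives 9q − 11 = −17q + 12 ⇒ q = 23/26.

-79/26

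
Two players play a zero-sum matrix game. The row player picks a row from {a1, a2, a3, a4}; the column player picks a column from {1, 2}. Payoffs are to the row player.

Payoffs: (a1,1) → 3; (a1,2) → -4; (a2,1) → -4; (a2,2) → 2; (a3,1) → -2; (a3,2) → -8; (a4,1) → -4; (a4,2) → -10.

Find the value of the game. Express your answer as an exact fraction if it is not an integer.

-10/13

Row minima: a1 → -4, a2 → -4, a3 → -8, a4 → -10; maximin = -4.
Column maxima: 1 → 3, 2 → 2; minimax = 2.
-4 ≠ 2, so there is no saddle point; optimal play is mixed.
a3 is strictly dominated by a1, so the row player never plays it.
a4 is strictly dominated by a1, so the row player never plays it.
On the remaining 2×2 (a1, a2 vs 1, 2):
Let the row player play a1 with probability p. Expected payoff against 1: 3p + (-4)(1−p) = 7p − 4; against 2: (-4)p + 2(1−p) = −6p + 2.
Setting these equal: 7p − 4 = −6p + 2 ⇒ 13p = 6 ⇒ p = 6/13, and the value is (7)·(6/13) − 4 = -10/13.
For the column player: with q = P(1), equating a1's and a2's payoffs gives 7q − 4 = −6q + 2 ⇒ q = 6/13.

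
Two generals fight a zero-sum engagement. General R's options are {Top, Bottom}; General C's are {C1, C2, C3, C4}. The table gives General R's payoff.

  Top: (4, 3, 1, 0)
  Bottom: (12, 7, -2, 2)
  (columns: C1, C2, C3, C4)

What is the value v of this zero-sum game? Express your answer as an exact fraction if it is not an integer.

Row minima: Top → 0, Bottom → -2; maximin = 0.
Column maxima: C1 → 12, C2 → 7, C3 → 1, C4 → 2; minimax = 1.
0 ≠ 1, so there is no saddle point; optimal play is mixed.
C1 is strictly dominated by C2 (it gives General R strictly more in every row), so General C never plays it.
C2 is strictly dominated by C3 (it gives General R strictly more in every row), so General C never plays it.
On the remaining 2×2 (Top, Bottom vs C3, C4):
Let General R play Top with probability p. Expected payoff against C3: 1p + (-2)(1−p) = 3p − 2; against C4: 0p + 2(1−p) = −2p + 2.
Setting these equal: 3p − 2 = −2p + 2 ⇒ 5p = 4 ⇒ p = 4/5, and the value is (3)·(4/5) − 2 = 2/5.
For General C: with q = P(C3), equating Top's and Bottom's payoffs gives q = −4q + 2 ⇒ q = 2/5.

2/5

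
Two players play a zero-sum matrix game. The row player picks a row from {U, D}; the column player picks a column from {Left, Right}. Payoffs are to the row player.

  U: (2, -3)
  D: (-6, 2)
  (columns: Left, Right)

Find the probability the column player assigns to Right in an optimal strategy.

Row minima: U → -3, D → -6; maximin = -3.
Column maxima: Left → 2, Right → 2; minimax = 2.
-3 ≠ 2, so there is no saddle point; optimal play is mixed.
Let the row player play U with probability p. Expected payoff against Left: 2p + (-6)(1−p) = 8p − 6; against Right: (-3)p + 2(1−p) = −5p + 2.
Setting these equal: 8p − 6 = −5p + 2 ⇒ 13p = 8 ⇒ p = 8/13, and the value is (8)·(8/13) − 6 = -14/13.
For the column player: with q = P(Left), equating U's and D's payoffs gives 5q − 3 = −8q + 2 ⇒ q = 5/13.

8/13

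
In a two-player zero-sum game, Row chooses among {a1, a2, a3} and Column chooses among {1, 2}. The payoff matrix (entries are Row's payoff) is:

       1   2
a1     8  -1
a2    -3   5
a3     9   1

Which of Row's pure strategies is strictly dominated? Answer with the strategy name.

a3 gives a strictly higher payoff than a1 against every column: 9 > 8, 1 > -1.
So a1 is strictly dominated and Row never plays it.

a1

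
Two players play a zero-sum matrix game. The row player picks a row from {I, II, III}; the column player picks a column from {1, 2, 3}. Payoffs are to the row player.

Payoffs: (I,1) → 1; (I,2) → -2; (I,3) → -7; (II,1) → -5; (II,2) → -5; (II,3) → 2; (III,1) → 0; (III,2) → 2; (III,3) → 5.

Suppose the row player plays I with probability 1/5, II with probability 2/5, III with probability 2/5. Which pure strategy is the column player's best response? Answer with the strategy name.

If the column player plays 1, the row player's expected payoff is (1/5)·1 + (2/5)·(-5) + (2/5)·0 = -9/5.
If the column player plays 2, the row player's expected payoff is (1/5)·(-2) + (2/5)·(-5) + (2/5)·2 = -8/5.
If the column player plays 3, the row player's expected payoff is (1/5)·(-7) + (2/5)·2 + (2/5)·5 = 7/5.
The column player minimizes the row player's payoff; the smallest is -9/5, so the best response is 1.

1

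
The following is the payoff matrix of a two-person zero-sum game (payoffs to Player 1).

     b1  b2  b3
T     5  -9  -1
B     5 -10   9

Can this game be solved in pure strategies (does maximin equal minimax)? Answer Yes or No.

Yes

Row minima: T → -9, B → -10; maximin = -9.
Column maxima: b1 → 5, b2 → -9, b3 → 9; minimax = -9.
maximin = minimax = -9, so a saddle point exists.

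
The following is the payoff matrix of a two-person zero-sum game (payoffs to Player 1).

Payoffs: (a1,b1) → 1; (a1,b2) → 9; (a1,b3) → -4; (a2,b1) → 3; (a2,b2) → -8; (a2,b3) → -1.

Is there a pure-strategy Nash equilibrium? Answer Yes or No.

Row minima: a1 → -4, a2 → -8; maximin = -4.
Column maxima: b1 → 3, b2 → 9, b3 → -1; minimax = -1.
-4 ≠ -1, so no pure-strategy equilibrium exists.

No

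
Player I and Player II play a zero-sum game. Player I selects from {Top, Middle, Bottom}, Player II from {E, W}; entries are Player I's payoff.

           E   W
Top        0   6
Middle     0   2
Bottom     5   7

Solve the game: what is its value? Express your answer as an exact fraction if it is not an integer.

5

Row minima: Top → 0, Middle → 0, Bottom → 5; maximin = 5.
Column maxima: E → 5, W → 7; minimax = 5.
Since maximin = minimax = 5, there is a saddle point and the value is 5.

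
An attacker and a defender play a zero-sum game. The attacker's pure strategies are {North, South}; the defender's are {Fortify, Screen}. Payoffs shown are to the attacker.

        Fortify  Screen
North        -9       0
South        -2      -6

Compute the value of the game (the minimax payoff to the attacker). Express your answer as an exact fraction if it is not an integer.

Row minima: North → -9, South → -6; maximin = -6.
Column maxima: Fortify → -2, Screen → 0; minimax = -2.
-6 ≠ -2, so there is no saddle point; optimal play is mixed.
Let the attacker play North with probability p. Expected payoff against Fortify: (-9)p + (-2)(1−p) = −7p − 2; against Screen: 0p + (-6)(1−p) = 6p − 6.
Setting these equal: −7p − 2 = 6p − 6 ⇒ −13p = -4 ⇒ p = 4/13, and the value is (-7)·(4/13) − 2 = -54/13.
For the defender: with q = P(Fortify), equating North's and South's payoffs gives −9q = 4q − 6 ⇒ q = 6/13.

-54/13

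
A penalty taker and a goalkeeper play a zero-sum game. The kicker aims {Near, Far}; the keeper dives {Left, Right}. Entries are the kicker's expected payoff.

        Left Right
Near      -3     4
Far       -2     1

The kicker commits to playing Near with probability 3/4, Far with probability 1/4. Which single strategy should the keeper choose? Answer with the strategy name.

If the keeper plays Left, the kicker's expected payoff is (3/4)·(-3) + (1/4)·(-2) = -11/4.
If the keeper plays Right, the kicker's expected payoff is (3/4)·4 + (1/4)·1 = 13/4.
The keeper minimizes the kicker's payoff; the smallest is -11/4, so the best response is Left.

Left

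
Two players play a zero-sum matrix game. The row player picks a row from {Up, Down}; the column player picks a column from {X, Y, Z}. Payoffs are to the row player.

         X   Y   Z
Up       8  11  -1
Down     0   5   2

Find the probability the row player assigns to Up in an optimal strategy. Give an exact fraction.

2/11

Row minima: Up → -1, Down → 0; maximin = 0.
Column maxima: X → 8, Y → 11, Z → 2; minimax = 2.
0 ≠ 2, so there is no saddle point; optimal play is mixed.
Y is strictly dominated by X (it gives the row player strictly more in every row), so the column player never plays it.
On the remaining 2×2 (Up, Down vs X, Z):
Let the row player play Up with probability p. Expected payoff against X: 8p + 0(1−p) = 8p; against Z: (-1)p + 2(1−p) = −3p + 2.
Setting these equal: 8p = −3p + 2 ⇒ 11p = 2 ⇒ p = 2/11, and the value is (8)·(2/11) = 16/11.
For the column player: with q = P(X), equating Up's and Down's payoffs gives 9q − 1 = −2q + 2 ⇒ q = 3/11.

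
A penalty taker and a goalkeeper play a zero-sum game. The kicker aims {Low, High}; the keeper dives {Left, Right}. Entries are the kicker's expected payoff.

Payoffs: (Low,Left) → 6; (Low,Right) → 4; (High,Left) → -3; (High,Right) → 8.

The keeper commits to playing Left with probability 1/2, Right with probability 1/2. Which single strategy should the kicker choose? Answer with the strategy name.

Low

Expected payoff of Low: (1/2)·6 + (1/2)·4 = 5.
Expected payoff of High: (1/2)·(-3) + (1/2)·8 = 5/2.
The largest is 5, so the kicker's best response is Low.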